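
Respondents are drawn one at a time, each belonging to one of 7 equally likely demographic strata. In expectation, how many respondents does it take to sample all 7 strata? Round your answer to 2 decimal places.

Split into phases: going from k distinct to k+1 distinct takes on average 7/(7-k) respondents.
E[T] = 7/7 + 7/6 + 7/5 + ... + 7/2 + 7/1 = 7·H_{7}.
H_{7} = 2.593, so E[T] = 18.150.

18.15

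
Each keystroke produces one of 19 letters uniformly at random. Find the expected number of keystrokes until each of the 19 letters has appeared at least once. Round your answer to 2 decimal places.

67.41

After k distinct letters have appeared, the next keystroke gives a new one with probability (19-k)/19, so the expected wait for the (k+1)-th is 19/(19-k).
E[T] = 19/19 + 19/18 + 19/17 + ... + 19/2 + 19/1 = 19·H_{19}.
H_{19} = 3.548, so E[T] = 67.407.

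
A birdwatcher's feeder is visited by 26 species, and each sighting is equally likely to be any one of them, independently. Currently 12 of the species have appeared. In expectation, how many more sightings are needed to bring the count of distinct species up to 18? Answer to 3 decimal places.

13.876

The wait to go from k to k+1 distinct species is geometric with mean 26/(26-k).
Sum over k = 12,...,17: E = 26/14 + 26/13 + 26/12 + 26/11 + 26/10 + 26/9 = 13.8763.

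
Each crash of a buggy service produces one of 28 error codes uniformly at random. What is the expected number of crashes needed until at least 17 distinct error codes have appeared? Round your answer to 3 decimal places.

25.404

Going from k to k+1 distinct takes a geometric number of crashes with mean 28/(28-k).
Sum over k = 0,...,16: E = 28/28 + 28/27 + 28/26 + ... + 28/13 + 28/12 = 25.4042.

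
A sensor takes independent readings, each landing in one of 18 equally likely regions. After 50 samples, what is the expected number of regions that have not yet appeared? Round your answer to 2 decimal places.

For each region, P(unseen after 50) = (17/18)^50 = 0.057.
By linearity of expectation, E[unseen] = 18·(17/18)^50 = 1.033.

1.03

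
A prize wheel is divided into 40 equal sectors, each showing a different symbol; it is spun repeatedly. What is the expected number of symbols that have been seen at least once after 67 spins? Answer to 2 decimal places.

32.67

For each symbol, P(seen in 67 spins) = 1 - (39/40)^67 = 0.817.
By linearity of expectation, E[distinct seen] = 40·(1 - (39/40)^67) = 32.666.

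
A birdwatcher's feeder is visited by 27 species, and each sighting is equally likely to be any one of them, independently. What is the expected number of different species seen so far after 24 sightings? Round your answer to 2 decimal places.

16.09

For each species, P(seen in 24 sightings) = 1 - (26/27)^24 = 0.596.
By linearity of expectation, E[distinct seen] = 27·(1 - (26/27)^24) = 16.086.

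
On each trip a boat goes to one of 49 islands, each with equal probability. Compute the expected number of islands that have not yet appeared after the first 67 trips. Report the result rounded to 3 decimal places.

12.309

For each island, P(unseen after 67) = (48/49)^67 = 0.2512.
By linearity of expectation, E[unseen] = 49·(48/49)^67 = 12.3090.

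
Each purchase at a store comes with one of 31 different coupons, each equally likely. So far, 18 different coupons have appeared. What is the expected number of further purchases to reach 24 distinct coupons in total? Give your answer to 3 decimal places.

18.206

The wait to go from k to k+1 distinct coupons is geometric with mean 31/(31-k).
Sum over k = 18,...,23: E = 31/13 + 31/12 + 31/11 + 31/10 + 31/9 + 31/8 = 18.2056.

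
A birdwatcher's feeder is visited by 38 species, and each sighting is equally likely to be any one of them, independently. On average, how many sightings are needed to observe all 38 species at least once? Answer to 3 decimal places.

The wait to go from k to k+1 distinct species is geometric with mean 38/(38-k).
E[T] = 38/38 + 38/37 + 38/36 + ... + 38/2 + 38/1 = 38·H_{38}.
H_{38} = 4.2279, so E[T] = 160.6603.

160.660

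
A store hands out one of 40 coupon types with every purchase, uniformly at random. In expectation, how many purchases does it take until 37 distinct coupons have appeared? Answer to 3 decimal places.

97.808

Going from k to k+1 distinct takes a geometric number of purchases with mean 40/(40-k).
Sum over k = 0,...,36: E = 40/40 + 40/39 + 40/38 + ... + 40/5 + 40/4 = 97.8084.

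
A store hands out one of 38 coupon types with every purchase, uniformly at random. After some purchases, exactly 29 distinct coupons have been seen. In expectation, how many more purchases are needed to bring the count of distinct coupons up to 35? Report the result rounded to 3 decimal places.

The wait to go from k to k+1 distinct coupons is geometric with mean 38/(38-k).
Sum over k = 29,...,34: E = 38/9 + 38/8 + 38/7 + 38/6 + 38/5 + 38/4 = 37.8341.

37.834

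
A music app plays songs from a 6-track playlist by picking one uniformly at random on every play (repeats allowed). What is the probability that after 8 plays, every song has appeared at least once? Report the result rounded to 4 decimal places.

0.1140

By inclusion–exclusion over which songs are missing,
P(all seen) = Σ_{j=0}^{6} (-1)^j C(6,j)((6-j)/6)^8
= 1.00000 - 1.39541 + 0.58528 - 0.07813 + 0.00229 - 0.00000 + 0.00000
= 0.11403.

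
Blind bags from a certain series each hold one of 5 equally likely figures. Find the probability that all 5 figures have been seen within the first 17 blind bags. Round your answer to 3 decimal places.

0.889

Let A_i be the event that figure i is missing after 17 blind bags. By inclusion–exclusion on the A_i,
P(all seen) = Σ_{j=0}^{5} (-1)^j C(5,j)((5-j)/5)^17
= 1.0000 - 0.1126 + 0.0017 - 0.0000 + 0.0000 - 0.0000
= 0.8891.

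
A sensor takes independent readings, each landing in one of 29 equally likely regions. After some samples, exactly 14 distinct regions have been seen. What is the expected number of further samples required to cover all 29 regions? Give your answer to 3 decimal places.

96.229

With k distinct regions already seen, the next new one takes an expected 29/(29-k) samples.
Sum over k = 14,...,28: E = 29/15 + 29/14 + 29/13 + ... + 29/2 + 29/1 = 96.2286.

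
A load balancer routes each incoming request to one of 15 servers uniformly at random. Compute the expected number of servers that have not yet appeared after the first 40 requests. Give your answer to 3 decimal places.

0.950

For each server, P(unseen after 40) = (14/15)^40 = 0.0633.
By linearity of expectation, E[unseen] = 15·(14/15)^40 = 0.9496.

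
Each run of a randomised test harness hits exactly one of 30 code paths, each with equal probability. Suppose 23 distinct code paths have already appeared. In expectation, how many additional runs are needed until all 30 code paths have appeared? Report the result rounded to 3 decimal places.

77.786

With k distinct code paths already seen, the next new one takes an expected 30/(30-k) runs.
Sum over k = 23,...,29: E = 30/7 + 30/6 + 30/5 + ... + 30/2 + 30/1 = 77.7857.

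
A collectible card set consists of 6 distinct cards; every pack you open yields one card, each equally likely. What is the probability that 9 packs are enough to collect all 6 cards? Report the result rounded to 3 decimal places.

0.189

By inclusion–exclusion over which cards are missing,
P(all seen) = Σ_{j=0}^{6} (-1)^j C(6,j)((6-j)/6)^9
= 1.0000 - 1.1628 + 0.3902 - 0.0391 + 0.0008 - 0.0000 + 0.0000
= 0.1890.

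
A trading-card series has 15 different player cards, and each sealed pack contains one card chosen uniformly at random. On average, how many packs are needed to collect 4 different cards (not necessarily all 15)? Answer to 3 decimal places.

With k distinct cards already seen, the next new one arrives after an expected 15/(15-k) packs.
Sum over k = 0,...,3: E = 15/15 + 15/14 + 15/13 + 15/12 = 4.4753.

4.475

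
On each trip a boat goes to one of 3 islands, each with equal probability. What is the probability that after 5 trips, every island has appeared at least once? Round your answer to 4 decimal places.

Let A_i be the event that island i is missing after 5 trips. By inclusion–exclusion on the A_i,
P(all seen) = Σ_{j=0}^{3} (-1)^j C(3,j)((3-j)/3)^5
= 1.00000 - 0.39506 + 0.01235 - 0.00000
= 0.61728.

0.6173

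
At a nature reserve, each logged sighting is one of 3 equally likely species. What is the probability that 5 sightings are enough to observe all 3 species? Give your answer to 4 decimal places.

Let A_i be the event that species i is missing after 5 sightings. By inclusion–exclusion on the A_i,
P(all seen) = Σ_{j=0}^{3} (-1)^j C(3,j)((3-j)/3)^5
= 1.00000 - 0.39506 + 0.01235 - 0.00000
= 0.61728.

0.6173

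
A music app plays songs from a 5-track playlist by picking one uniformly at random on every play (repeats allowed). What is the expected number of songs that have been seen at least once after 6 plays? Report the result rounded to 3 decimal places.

For each song, P(seen in 6 plays) = 1 - (4/5)^6 = 0.7379.
By linearity of expectation, E[distinct seen] = 5·(1 - (4/5)^6) = 3.6893.

3.689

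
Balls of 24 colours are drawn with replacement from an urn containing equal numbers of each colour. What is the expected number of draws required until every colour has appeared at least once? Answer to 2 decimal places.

The wait to go from k to k+1 distinct colours is geometric with mean 24/(24-k).
E[T] = 24/24 + 24/23 + 24/22 + ... + 24/2 + 24/1 = 24·H_{24}.
H_{24} = 3.776, so E[T] = 90.623.

90.62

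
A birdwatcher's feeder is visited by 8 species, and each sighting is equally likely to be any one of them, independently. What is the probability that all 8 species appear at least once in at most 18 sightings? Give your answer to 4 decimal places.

By inclusion–exclusion over which species are missing,
P(all seen) = Σ_{j=0}^{8} (-1)^j C(8,j)((8-j)/8)^18
= 1.00000 - 0.72316 + 0.15786 - 0.01186 + 0.00027 - 0.00000 + 0.00000 - 0.00000 + 0.00000
= 0.42310.

0.4231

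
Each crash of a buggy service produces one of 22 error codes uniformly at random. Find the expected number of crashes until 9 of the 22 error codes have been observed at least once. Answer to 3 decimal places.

With k distinct error codes already seen, the next new one arrives after an expected 22/(22-k) crashes.
Sum over k = 0,...,8: E = 22/22 + 22/21 + 22/20 + ... + 22/15 + 22/14 = 11.2349.

11.235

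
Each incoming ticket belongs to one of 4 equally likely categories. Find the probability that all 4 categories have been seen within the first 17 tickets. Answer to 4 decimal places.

Let A_i be the event that category i is missing after 17 tickets. By inclusion–exclusion on the A_i,
P(all seen) = Σ_{j=0}^{4} (-1)^j C(4,j)((4-j)/4)^17
= 1.00000 - 0.03007 + 0.00005 - 0.00000 + 0.00000
= 0.96998.

0.9700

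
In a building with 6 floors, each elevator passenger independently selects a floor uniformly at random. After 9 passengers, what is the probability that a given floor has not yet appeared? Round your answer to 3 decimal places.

0.194

On each passenger the fixed floor fails to appear with probability 5/6.
P(still missing after 9) = (5/6)^9 = 0.1938.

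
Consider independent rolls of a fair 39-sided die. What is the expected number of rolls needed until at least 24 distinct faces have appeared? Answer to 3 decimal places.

36.477

With k distinct faces already seen, the next new one arrives after an expected 39/(39-k) rolls.
Sum over k = 0,...,23: E = 39/39 + 39/38 + 39/37 + ... + 39/17 + 39/16 = 36.4772.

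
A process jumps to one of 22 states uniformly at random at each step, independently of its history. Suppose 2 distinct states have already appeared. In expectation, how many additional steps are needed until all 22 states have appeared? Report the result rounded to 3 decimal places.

79.150

With k distinct states already seen, the next new one takes an expected 22/(22-k) steps.
Sum over k = 2,...,21: E = 22/20 + 22/19 + 22/18 + ... + 22/2 + 22/1 = 79.1503.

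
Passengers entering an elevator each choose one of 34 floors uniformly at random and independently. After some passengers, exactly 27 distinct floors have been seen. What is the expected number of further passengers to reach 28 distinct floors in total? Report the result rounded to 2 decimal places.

4.86

From k distinct to k+1 distinct takes on average 34/(34-k) passengers.
Only the k = 27 term is needed: E = 34/7 = 4.857.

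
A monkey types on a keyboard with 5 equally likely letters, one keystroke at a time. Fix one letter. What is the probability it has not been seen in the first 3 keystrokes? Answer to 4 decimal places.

0.5120

Each keystroke misses the fixed letter with probability (5-1)/5 = 4/5, independently.
P(still missing after 3) = (4/5)^3 = 0.51200.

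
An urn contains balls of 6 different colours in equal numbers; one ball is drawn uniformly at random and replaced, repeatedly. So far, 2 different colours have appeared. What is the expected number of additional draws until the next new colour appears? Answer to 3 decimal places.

The number of draws until the next new colour is geometric with success probability 4/6, so its mean is 6/4.
E = 6/4 = 1.5000.

1.500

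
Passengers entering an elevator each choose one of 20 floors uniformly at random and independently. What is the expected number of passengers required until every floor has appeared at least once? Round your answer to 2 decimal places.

71.95

Split into phases: going from k distinct to k+1 distinct takes on average 20/(20-k) passengers.
E[T] = 20/20 + 20/19 + 20/18 + ... + 20/2 + 20/1 = 20·H_{20}.
H_{20} = 3.598, so E[T] = 71.955.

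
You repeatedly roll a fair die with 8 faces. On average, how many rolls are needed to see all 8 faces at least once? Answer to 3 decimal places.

After k distinct faces have appeared, the next roll gives a new one with probability (8-k)/8, so the expected wait for the (k+1)-th is 8/(8-k).
E[T] = 8/8 + 8/7 + 8/6 + ... + 8/2 + 8/1 = 8·H_{8}.
H_{8} = 2.7179, so E[T] = 21.7429.

21.743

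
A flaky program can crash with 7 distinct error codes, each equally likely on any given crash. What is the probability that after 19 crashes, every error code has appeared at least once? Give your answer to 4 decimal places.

Let A_i be the event that error code i is missing after 19 crashes. By inclusion–exclusion on the A_i,
P(all seen) = Σ_{j=0}^{7} (-1)^j C(7,j)((7-j)/7)^19
= 1.00000 - 0.37420 + 0.03514 - 0.00084 + 0.00000 - 0.00000 + 0.00000 - 0.00000
= 0.66009.

0.6601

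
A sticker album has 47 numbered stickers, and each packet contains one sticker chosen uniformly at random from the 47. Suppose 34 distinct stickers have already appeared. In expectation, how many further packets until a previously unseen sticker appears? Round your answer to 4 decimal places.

3.6154

The number of packets until the next new sticker is geometric with success probability 13/47, so its mean is 47/13.
E = 47/13 = 3.61538.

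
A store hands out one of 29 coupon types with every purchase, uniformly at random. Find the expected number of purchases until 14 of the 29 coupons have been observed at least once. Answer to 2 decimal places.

18.66

Going from k to k+1 distinct takes a geometric number of purchases with mean 29/(29-k).
Sum over k = 0,...,13: E = 29/29 + 29/28 + 29/27 + ... + 29/17 + 29/16 = 18.659.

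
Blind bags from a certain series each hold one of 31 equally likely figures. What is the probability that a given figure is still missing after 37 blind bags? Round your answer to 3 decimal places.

Each blind bag misses the fixed figure with probability (31-1)/31 = 30/31, independently.
P(still missing after 37) = (30/31)^37 = 0.2972.

0.297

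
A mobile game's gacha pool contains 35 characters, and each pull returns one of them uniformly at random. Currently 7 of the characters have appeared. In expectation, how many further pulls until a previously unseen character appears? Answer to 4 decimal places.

1.2500

The number of pulls until the next new character is geometric with success probability 28/35, so its mean is 35/28.
E = 35/28 = 1.25000.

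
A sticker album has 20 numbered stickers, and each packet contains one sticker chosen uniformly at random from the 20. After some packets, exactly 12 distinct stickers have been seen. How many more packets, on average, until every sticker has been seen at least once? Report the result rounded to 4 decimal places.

54.3571

The wait to go from k to k+1 distinct stickers is geometric with mean 20/(20-k).
Sum over k = 12,...,19: E = 20/8 + 20/7 + 20/6 + ... + 20/2 + 20/1 = 54.35714.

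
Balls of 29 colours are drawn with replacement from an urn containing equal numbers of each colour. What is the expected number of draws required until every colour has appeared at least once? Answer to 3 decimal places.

114.888

Split into phases: going from k distinct to k+1 distinct takes on average 29/(29-k) draws.
E[T] = 29/29 + 29/28 + 29/27 + ... + 29/2 + 29/1 = 29·H_{29}.
H_{29} = 3.9617, so E[T] = 114.8880.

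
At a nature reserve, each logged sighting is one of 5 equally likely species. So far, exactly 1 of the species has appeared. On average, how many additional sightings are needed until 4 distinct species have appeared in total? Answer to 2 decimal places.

The wait to go from k to k+1 distinct species is geometric with mean 5/(5-k).
Sum over k = 1,...,3: E = 5/4 + 5/3 + 5/2 = 5.417.

5.42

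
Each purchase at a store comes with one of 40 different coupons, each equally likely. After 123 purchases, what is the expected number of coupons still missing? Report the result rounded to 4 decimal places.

1.7768

For each coupon, P(unseen after 123) = (39/40)^123 = 0.04442.
By linearity of expectation, E[unseen] = 40·(39/40)^123 = 1.77676.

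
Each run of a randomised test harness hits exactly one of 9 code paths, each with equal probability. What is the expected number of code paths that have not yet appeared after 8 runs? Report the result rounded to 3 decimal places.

For each code path, P(unseen after 8) = (8/9)^8 = 0.3897.
By linearity of expectation, E[unseen] = 9·(8/9)^8 = 3.5077.

3.508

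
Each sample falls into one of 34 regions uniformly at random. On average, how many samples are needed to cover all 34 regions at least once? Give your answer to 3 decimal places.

The wait to go from k to k+1 distinct regions is geometric with mean 34/(34-k).
E[T] = 34/34 + 34/33 + 34/32 + ... + 34/2 + 34/1 = 34·H_{34}.
H_{34} = 4.1182, so E[T] = 140.0191.

140.019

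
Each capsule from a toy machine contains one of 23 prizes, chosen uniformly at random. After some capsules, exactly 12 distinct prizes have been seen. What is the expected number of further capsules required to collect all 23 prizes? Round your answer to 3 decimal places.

From k distinct to k+1 distinct takes on average 23/(23-k) capsules.
Sum over k = 12,...,22: E = 23/11 + 23/10 + 23/9 + ... + 23/2 + 23/1 = 69.4572.

69.457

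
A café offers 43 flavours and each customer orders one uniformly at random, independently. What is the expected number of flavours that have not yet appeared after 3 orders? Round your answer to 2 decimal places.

40.07

For each flavour, P(unseen after 3) = (42/43)^3 = 0.932.
By linearity of expectation, E[unseen] = 43·(42/43)^3 = 40.069.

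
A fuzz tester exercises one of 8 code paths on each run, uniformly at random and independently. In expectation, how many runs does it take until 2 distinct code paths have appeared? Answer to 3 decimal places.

2.143

Going from k to k+1 distinct takes a geometric number of runs with mean 8/(8-k).
Sum over k = 0,...,1: E = 8/8 + 8/7 = 2.1429.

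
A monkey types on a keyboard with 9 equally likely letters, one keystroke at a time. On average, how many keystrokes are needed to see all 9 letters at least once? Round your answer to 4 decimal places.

After k distinct letters have appeared, the next keystroke gives a new one with probability (9-k)/9, so the expected wait for the (k+1)-th is 9/(9-k).
E[T] = 9/9 + 9/8 + 9/7 + ... + 9/2 + 9/1 = 9·H_{9}.
H_{9} = 2.82897, so E[T] = 25.46071.

25.4607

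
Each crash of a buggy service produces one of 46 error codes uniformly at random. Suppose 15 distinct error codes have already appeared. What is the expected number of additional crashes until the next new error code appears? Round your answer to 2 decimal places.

1.48

The number of crashes until the next new error code is geometric with success probability 31/46, so its mean is 46/31.
E = 46/31 = 1.484.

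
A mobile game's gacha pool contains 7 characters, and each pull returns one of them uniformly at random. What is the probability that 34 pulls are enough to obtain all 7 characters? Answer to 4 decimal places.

0.9632

Let A_i be the event that character i is missing after 34 pulls. By inclusion–exclusion on the A_i,
P(all seen) = Σ_{j=0}^{7} (-1)^j C(7,j)((7-j)/7)^34
= 1.00000 - 0.03706 + 0.00023 - 0.00000 + 0.00000 - 0.00000 + 0.00000 - 0.00000
= 0.96317.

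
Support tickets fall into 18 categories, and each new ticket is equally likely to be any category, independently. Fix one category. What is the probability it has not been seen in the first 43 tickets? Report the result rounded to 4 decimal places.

0.0856

Each ticket misses the fixed category with probability (18-1)/18 = 17/18, independently.
P(still missing after 43) = (17/18)^43 = 0.08562.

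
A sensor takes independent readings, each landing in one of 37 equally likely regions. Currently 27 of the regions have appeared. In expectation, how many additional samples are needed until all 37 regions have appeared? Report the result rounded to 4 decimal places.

108.3718

With k distinct regions already seen, the next new one takes an expected 37/(37-k) samples.
Sum over k = 27,...,36: E = 37/10 + 37/9 + 37/8 + ... + 37/2 + 37/1 = 108.37183.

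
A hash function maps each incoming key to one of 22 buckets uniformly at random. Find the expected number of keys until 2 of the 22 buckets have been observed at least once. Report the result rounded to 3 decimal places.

2.048

Going from k to k+1 distinct takes a geometric number of keys with mean 22/(22-k).
Sum over k = 0,...,1: E = 22/22 + 22/21 = 2.0476.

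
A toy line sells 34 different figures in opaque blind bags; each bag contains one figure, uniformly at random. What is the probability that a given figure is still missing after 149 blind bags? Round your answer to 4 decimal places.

On each blind bag the fixed figure fails to appear with probability 33/34.
P(still missing after 149) = (33/34)^149 = 0.01170.

0.0117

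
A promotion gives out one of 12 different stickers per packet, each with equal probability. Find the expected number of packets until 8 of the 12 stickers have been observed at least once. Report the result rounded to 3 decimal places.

With k distinct stickers already seen, the next new one arrives after an expected 12/(12-k) packets.
Sum over k = 0,...,7: E = 12/12 + 12/11 + 12/10 + ... + 12/6 + 12/5 = 12.2385.

12.239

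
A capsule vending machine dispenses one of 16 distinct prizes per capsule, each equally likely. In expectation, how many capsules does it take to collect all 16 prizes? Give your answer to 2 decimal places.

54.09

After k distinct prizes have appeared, the next capsule gives a new one with probability (16-k)/16, so the expected wait for the (k+1)-th is 16/(16-k).
E[T] = 16/16 + 16/15 + 16/14 + ... + 16/2 + 16/1 = 16·H_{16}.
H_{16} = 3.381, so E[T] = 54.092.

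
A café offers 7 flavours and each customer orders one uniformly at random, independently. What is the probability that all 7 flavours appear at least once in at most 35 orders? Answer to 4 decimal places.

0.9684

Let A_i be the event that flavour i is missing after 35 orders. By inclusion–exclusion on the A_i,
P(all seen) = Σ_{j=0}^{7} (-1)^j C(7,j)((7-j)/7)^35
= 1.00000 - 0.03177 + 0.00016 - 0.00000 + 0.00000 - 0.00000 + 0.00000 - 0.00000
= 0.96840.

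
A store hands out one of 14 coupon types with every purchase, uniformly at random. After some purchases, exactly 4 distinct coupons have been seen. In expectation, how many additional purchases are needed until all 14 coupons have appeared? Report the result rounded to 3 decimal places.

41.006

With k distinct coupons already seen, the next new one takes an expected 14/(14-k) purchases.
Sum over k = 4,...,13: E = 14/10 + 14/9 + 14/8 + ... + 14/2 + 14/1 = 41.0056.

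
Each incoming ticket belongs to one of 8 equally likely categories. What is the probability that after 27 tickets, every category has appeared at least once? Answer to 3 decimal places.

0.794

By inclusion–exclusion over which categories are missing,
P(all seen) = Σ_{j=0}^{8} (-1)^j C(8,j)((8-j)/8)^27
= 1.0000 - 0.2174 + 0.0119 - 0.0002 + 0.0000 - 0.0000 + 0.0000 - 0.0000 + 0.0000
= 0.7943.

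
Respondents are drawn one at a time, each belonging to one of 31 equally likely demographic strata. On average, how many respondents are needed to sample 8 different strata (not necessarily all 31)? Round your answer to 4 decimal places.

9.0816

Going from k to k+1 distinct takes a geometric number of respondents with mean 31/(31-k).
Sum over k = 0,...,7: E = 31/31 + 31/30 + 31/29 + ... + 31/25 + 31/24 = 9.08156.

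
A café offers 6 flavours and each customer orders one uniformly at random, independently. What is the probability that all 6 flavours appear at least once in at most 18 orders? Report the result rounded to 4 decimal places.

Let A_i be the event that flavour i is missing after 18 orders. By inclusion–exclusion on the A_i,
P(all seen) = Σ_{j=0}^{6} (-1)^j C(6,j)((6-j)/6)^18
= 1.00000 - 0.22537 + 0.01015 - 0.00008 + 0.00000 - 0.00000 + 0.00000
= 0.78471.

0.7847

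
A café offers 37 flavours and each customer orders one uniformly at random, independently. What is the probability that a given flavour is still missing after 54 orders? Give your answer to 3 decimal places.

On each order the fixed flavour fails to appear with probability 36/37.
P(still missing after 54) = (36/37)^54 = 0.2277.

0.228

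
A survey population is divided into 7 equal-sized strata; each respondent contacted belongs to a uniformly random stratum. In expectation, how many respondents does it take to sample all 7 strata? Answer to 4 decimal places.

18.1500

After k distinct strata have appeared, the next respondent gives a new one with probability (7-k)/7, so the expected wait for the (k+1)-th is 7/(7-k).
E[T] = 7/7 + 7/6 + 7/5 + ... + 7/2 + 7/1 = 7·H_{7}.
H_{7} = 2.59286, so E[T] = 18.15000.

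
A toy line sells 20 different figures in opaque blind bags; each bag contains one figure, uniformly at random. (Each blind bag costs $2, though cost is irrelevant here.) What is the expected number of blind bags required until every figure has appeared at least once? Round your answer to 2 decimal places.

The wait to go from k to k+1 distinct figures is geometric with mean 20/(20-k).
E[T] = 20/20 + 20/19 + 20/18 + ... + 20/2 + 20/1 = 20·H_{20}.
H_{20} = 3.598, so E[T] = 71.955.

71.95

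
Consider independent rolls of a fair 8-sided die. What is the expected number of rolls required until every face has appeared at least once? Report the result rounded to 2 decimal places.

21.74

After k distinct faces have appeared, the next roll gives a new one with probability (8-k)/8, so the expected wait for the (k+1)-th is 8/(8-k).
E[T] = 8/8 + 8/7 + 8/6 + ... + 8/2 + 8/1 = 8·H_{8}.
H_{8} = 2.718, so E[T] = 21.743.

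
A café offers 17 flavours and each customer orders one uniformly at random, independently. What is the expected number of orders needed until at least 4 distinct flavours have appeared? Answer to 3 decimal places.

With k distinct flavours already seen, the next new one arrives after an expected 17/(17-k) orders.
Sum over k = 0,...,3: E = 17/17 + 17/16 + 17/15 + 17/14 = 4.4101.

4.410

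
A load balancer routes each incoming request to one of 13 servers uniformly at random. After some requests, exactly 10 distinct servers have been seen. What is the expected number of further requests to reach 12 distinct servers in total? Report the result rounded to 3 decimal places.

With k distinct servers already seen, the next new one takes an expected 13/(13-k) requests.
Sum over k = 10,...,11: E = 13/3 + 13/2 = 10.8333.

10.833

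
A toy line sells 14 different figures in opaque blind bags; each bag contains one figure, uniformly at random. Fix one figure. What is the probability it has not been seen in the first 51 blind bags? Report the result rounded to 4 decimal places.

Each blind bag misses the fixed figure with probability (14-1)/14 = 13/14, independently.
P(still missing after 51) = (13/14)^51 = 0.02283.

0.0228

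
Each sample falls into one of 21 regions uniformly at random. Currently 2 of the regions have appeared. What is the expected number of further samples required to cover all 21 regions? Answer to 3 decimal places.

With k distinct regions already seen, the next new one takes an expected 21/(21-k) samples.
Sum over k = 2,...,20: E = 21/19 + 21/18 + 21/17 + ... + 21/2 + 21/1 = 74.5025.

74.503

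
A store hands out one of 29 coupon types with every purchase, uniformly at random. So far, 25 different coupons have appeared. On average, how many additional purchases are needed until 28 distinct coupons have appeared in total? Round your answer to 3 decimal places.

31.417

From k distinct to k+1 distinct takes on average 29/(29-k) purchases.
Sum over k = 25,...,27: E = 29/4 + 29/3 + 29/2 = 31.4167.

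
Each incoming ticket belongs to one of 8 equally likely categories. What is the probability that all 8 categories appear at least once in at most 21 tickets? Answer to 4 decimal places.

By inclusion–exclusion over which categories are missing,
P(all seen) = Σ_{j=0}^{8} (-1)^j C(8,j)((8-j)/8)^21
= 1.00000 - 0.48446 + 0.06660 - 0.00290 + 0.00003 - 0.00000 + 0.00000 - 0.00000 + 0.00000
= 0.57927.

0.5793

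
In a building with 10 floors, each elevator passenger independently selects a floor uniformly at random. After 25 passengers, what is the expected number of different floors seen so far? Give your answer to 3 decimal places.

For each floor, P(seen in 25 passengers) = 1 - (9/10)^25 = 0.9282.
By linearity of expectation, E[distinct seen] = 10·(1 - (9/10)^25) = 9.2821.

9.282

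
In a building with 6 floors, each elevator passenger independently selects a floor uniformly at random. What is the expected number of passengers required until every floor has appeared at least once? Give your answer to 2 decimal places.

The wait to go from k to k+1 distinct floors is geometric with mean 6/(6-k).
E[T] = 6/6 + 6/5 + 6/4 + 6/3 + 6/2 + 6/1 = 6·H_{6}.
H_{6} = 2.450, so E[T] = 14.700.

14.70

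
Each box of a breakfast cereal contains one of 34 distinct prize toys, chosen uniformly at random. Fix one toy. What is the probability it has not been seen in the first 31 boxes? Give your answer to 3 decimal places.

On each box the fixed toy fails to appear with probability 33/34.
P(still missing after 31) = (33/34)^31 = 0.3964.

0.396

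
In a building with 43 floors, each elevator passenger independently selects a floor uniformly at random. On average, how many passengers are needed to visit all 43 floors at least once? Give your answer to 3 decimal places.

187.050

After k distinct floors have appeared, the next passenger gives a new one with probability (43-k)/43, so the expected wait for the (k+1)-th is 43/(43-k).
E[T] = 43/43 + 43/42 + 43/41 + ... + 43/2 + 43/1 = 43·H_{43}.
H_{43} = 4.3500, so E[T] = 187.0499.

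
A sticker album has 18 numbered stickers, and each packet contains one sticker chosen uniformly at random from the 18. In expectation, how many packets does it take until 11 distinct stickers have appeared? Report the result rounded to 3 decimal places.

Going from k to k+1 distinct takes a geometric number of packets with mean 18/(18-k).
Sum over k = 0,...,10: E = 18/18 + 18/17 + 18/16 + ... + 18/9 + 18/8 = 16.2405.

16.241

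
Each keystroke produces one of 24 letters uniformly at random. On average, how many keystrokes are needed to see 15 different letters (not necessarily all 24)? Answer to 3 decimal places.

22.728

With k distinct letters already seen, the next new one arrives after an expected 24/(24-k) keystrokes.
Sum over k = 0,...,14: E = 24/24 + 24/23 + 24/22 + ... + 24/11 + 24/10 = 22.7278.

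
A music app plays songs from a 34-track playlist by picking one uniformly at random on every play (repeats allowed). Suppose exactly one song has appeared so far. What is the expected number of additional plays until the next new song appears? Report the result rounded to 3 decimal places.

The number of plays until the next new song is geometric with success probability 33/34, so its mean is 34/33.
E = 34/33 = 1.0303.

1.030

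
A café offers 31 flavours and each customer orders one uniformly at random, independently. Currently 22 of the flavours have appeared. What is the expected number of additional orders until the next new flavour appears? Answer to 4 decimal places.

3.4444

The number of orders until the next new flavour is geometric with success probability 9/31, so its mean is 31/9.
E = 31/9 = 3.44444.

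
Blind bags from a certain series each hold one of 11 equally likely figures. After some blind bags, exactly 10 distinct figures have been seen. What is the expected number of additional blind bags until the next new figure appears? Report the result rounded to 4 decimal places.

11.0000

Each blind bag yields a new figure with probability (11-10)/11 = 1/11, so the wait is geometric with mean 11/1.
E = 11/1 = 11.00000.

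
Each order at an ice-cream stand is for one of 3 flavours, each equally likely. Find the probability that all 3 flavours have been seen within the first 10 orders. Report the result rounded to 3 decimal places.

0.948

Let A_i be the event that flavour i is missing after 10 orders. By inclusion–exclusion on the A_i,
P(all seen) = Σ_{j=0}^{3} (-1)^j C(3,j)((3-j)/3)^10
= 1.0000 - 0.0520 + 0.0001 - 0.0000
= 0.9480.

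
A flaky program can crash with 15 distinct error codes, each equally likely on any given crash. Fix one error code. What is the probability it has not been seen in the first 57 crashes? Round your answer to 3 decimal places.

Each crash misses the fixed error code with probability (15-1)/15 = 14/15, independently.
P(still missing after 57) = (14/15)^57 = 0.0196.

0.020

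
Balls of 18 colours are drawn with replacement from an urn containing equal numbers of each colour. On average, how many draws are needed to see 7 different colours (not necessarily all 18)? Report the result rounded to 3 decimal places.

With k distinct colours already seen, the next new one arrives after an expected 18/(18-k) draws.
Sum over k = 0,...,6: E = 18/18 + 18/17 + 18/16 + ... + 18/13 + 18/12 = 8.5542.

8.554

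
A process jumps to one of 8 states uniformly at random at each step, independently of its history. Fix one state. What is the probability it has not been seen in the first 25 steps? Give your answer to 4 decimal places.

On each step the fixed state fails to appear with probability 7/8.
P(still missing after 25) = (7/8)^25 = 0.03550.

0.0355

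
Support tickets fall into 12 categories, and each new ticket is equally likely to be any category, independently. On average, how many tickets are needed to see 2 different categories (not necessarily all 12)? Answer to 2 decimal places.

With k distinct categories already seen, the next new one arrives after an expected 12/(12-k) tickets.
Sum over k = 0,...,1: E = 12/12 + 12/11 = 2.091.

2.09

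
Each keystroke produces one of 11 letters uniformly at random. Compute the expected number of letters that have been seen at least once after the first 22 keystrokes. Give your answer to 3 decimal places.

For each letter, P(seen in 22 keystrokes) = 1 - (10/11)^22 = 0.8772.
By linearity of expectation, E[distinct seen] = 11·(1 - (10/11)^22) = 9.6487.

9.649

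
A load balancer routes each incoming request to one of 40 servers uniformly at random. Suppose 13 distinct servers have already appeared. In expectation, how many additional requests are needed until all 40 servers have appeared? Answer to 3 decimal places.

155.658

From k distinct to k+1 distinct takes on average 40/(40-k) requests.
Sum over k = 13,...,39: E = 40/27 + 40/26 + 40/25 + ... + 40/2 + 40/1 = 155.6583.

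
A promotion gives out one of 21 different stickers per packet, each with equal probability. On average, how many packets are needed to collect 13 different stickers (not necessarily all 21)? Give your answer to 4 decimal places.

19.4775

With k distinct stickers already seen, the next new one arrives after an expected 21/(21-k) packets.
Sum over k = 0,...,12: E = 21/21 + 21/20 + 21/19 + ... + 21/10 + 21/9 = 19.47753.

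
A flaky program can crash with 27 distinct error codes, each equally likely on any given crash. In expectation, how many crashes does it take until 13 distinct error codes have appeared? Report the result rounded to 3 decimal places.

17.277

With k distinct error codes already seen, the next new one arrives after an expected 27/(27-k) crashes.
Sum over k = 0,...,12: E = 27/27 + 27/26 + 27/25 + ... + 27/16 + 27/15 = 17.2771.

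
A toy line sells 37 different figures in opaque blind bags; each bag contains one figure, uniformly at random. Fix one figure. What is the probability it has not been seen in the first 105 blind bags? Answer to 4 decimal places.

Each blind bag misses the fixed figure with probability (37-1)/37 = 36/37, independently.
P(still missing after 105) = (36/37)^105 = 0.05631.

0.0563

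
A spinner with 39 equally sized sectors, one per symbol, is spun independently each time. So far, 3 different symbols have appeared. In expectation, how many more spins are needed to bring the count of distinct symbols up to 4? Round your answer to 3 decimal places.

1.083

From k distinct to k+1 distinct takes on average 39/(39-k) spins.
Only the k = 3 term is needed: E = 39/36 = 1.0833.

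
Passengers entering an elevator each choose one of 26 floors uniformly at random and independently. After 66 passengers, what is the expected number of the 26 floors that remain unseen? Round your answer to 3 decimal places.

For each floor, P(unseen after 66) = (25/26)^66 = 0.0751.
By linearity of expectation, E[unseen] = 26·(25/26)^66 = 1.9533.

1.953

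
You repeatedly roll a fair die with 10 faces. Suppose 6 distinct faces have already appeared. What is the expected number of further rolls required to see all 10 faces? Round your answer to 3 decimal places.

20.833

With k distinct faces already seen, the next new one takes an expected 10/(10-k) rolls.
Sum over k = 6,...,9: E = 10/4 + 10/3 + 10/2 + 10/1 = 20.8333.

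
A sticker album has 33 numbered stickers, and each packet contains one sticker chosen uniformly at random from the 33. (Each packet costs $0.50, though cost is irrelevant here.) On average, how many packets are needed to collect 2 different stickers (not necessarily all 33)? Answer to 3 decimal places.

With k distinct stickers already seen, the next new one arrives after an expected 33/(33-k) packets.
Sum over k = 0,...,1: E = 33/33 + 33/32 = 2.0313.

2.031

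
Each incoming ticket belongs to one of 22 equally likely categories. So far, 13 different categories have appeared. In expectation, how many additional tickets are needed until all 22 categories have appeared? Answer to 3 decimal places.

62.237

From k distinct to k+1 distinct takes on average 22/(22-k) tickets.
Sum over k = 13,...,21: E = 22/9 + 22/8 + 22/7 + ... + 22/2 + 22/1 = 62.2373.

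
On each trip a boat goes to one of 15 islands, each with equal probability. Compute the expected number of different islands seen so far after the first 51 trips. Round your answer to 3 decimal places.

14.555

For each island, P(seen in 51 trips) = 1 - (14/15)^51 = 0.9704.
By linearity of expectation, E[distinct seen] = 15·(1 - (14/15)^51) = 14.5554.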